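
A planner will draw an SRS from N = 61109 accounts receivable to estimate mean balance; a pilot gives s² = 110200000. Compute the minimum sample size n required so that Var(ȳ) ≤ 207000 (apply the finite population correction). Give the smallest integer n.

528

Without fpc, n₀ = s²/D = 110200000/207000 = 532.3671.
With fpc, (1 − n/N)·s²/n ≤ D requires n ≥ n₀/(1 + n₀/N) = 532.3671/(1 + 532.3671/61109) = 527.7693.
Rounding up, n = 528.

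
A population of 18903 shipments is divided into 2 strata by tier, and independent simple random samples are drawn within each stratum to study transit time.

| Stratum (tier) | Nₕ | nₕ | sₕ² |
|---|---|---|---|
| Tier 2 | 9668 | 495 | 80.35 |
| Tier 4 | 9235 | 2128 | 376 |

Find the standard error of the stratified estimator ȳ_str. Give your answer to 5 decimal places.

Var(ȳ_str) = Σₕ Wₕ²(1 − fₕ)sₕ²/nₕ with Wₕ = Nₕ/N, N = 18903.
Tier 2: Wₕ = 0.51145321; term = 0.51145321²·(1 − 0.05119983)·80.35/495 = 0.040287215.
Tier 4: Wₕ = 0.48854679; term = 0.48854679²·(1 − 0.23042772)·376/2128 = 0.032454728.
Sum = 0.072741943.
SE = √(0.072741943) = 0.26971.

0.26971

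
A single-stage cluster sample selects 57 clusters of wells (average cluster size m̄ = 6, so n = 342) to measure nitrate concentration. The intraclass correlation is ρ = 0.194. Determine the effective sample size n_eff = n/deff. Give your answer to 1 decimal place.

173.6

deff = 1 + (6 − 1)·0.194 = 1 + 0.97 = 1.97.
n_eff = 342 / 1.97 = 173.6.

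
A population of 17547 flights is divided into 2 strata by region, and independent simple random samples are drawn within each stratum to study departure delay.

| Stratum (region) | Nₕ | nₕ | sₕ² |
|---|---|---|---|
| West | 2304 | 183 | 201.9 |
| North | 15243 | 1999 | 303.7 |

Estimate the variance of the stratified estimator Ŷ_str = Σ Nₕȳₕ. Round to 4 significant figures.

Var(Ŷ_str) = Σₕ Nₕ²(1 − fₕ)sₕ²/nₕ.
West: 2304²·(1 − 183/2304)·201.9/183 = 5.3914846 × 10^6.
North: 15243²·(1 − 1999/15243)·303.7/1999 = 3.0670554 × 10^7.
Sum = 3.6062039 × 10^7.

3.606 × 10^7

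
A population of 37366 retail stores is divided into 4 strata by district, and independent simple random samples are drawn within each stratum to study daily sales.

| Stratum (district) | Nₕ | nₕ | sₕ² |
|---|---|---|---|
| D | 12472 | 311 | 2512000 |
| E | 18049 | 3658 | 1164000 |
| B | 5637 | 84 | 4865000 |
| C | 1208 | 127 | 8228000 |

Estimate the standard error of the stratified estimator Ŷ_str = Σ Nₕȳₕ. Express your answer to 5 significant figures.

Var(Ŷ_str) = Σₕ Nₕ²(1 − fₕ)sₕ²/nₕ.
D: 12472²·(1 − 311/12472)·2512000/311 = 1.2250805 × 10^12.
E: 18049²·(1 − 3658/18049)·1164000/3658 = 8.2652006 × 10^10.
B: 5637²·(1 − 84/5637)·4865000/84 = 1.8129226 × 10^12.
C: 1208²·(1 − 127/1208)·8228000/127 = 8.4602499 × 10^10.
Sum = 3.2052576 × 10^12.
SE = √(3.2052576 × 10^12) = 1.7903 × 10^6.

1.7903 × 10^6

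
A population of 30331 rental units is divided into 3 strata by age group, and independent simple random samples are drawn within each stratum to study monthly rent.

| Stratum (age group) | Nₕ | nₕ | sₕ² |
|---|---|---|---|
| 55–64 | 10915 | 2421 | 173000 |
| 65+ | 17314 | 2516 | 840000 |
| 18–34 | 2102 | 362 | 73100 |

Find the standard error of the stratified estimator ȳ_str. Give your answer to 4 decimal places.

Var(ȳ_str) = Σₕ Wₕ²(1 − fₕ)sₕ²/nₕ with Wₕ = Nₕ/N, N = 30331.
55–64: Wₕ = 0.35986285; term = 0.35986285²·(1 − 0.22180486)·173000/2421 = 7.2013489.
65+: Wₕ = 0.57083512; term = 0.57083512²·(1 − 0.14531593)·840000/2516 = 92.981303.
18–34: Wₕ = 0.06930203; term = 0.06930203²·(1 − 0.17221694)·73100/362 = 0.80281838.
Sum = 100.98547.
SE = √(100.98547) = 10.0492.

10.0492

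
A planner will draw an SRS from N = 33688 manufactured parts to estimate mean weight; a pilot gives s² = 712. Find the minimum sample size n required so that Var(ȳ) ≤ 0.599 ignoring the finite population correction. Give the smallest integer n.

Without fpc, n₀ = s²/D = 712/0.599 = 1188.6477.
Rounding up, n = 1189.

1189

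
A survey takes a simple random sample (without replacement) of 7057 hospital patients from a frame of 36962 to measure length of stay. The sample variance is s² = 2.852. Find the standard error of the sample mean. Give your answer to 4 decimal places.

Under SRS without replacement, Var(ȳ) = (1 − f)·s²/n with f = n/N = 7057/36962 = 0.19092582.
Var(ȳ) = (1 − 0.19092582)·2.852/7057 = 0.80907418·4.0413774 × 10^-4 = 3.2697741 × 10^-4.
SE(ȳ) = √(3.2697741 × 10^-4) = 0.0181.

0.0181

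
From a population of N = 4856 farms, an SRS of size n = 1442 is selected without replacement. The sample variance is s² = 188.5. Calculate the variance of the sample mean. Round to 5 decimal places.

0.09190

Under SRS without replacement, Var(ȳ) = (1 − f)·s²/n with f = n/N = 1442/4856 = 0.29695222.
Var(ȳ) = (1 − 0.29695222)·188.5/1442 = 0.70304778·0.13072122 = 0.091903263.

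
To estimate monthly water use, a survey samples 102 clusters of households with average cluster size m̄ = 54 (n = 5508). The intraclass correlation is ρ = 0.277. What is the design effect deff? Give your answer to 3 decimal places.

15.681

deff = 1 + (54 − 1)·0.277 = 1 + 14.681 = 15.681.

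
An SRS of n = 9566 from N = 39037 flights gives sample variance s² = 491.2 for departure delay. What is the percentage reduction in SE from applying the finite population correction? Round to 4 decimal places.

13.1121

f = n/N = 9566/39037 = 0.24504957.
SE_no-fpc = √(s²/n) = 0.22660213; SE_fpc = √((1−f)s²/n) = 0.1968898.
Ratio = √(1−f) = 0.86887884. Reduction = 100·(1 − 0.86887884) = 13.1121%.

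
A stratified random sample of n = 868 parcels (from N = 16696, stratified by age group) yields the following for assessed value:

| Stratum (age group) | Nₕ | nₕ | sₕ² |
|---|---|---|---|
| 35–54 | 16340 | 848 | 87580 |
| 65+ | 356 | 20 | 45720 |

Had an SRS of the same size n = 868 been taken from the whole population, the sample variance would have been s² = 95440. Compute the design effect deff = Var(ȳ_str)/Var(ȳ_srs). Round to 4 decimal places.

Var(ȳ_str) = Σ Wₕ²(1−fₕ)sₕ²/nₕ with Wₕ = Nₕ/16696:
  35–54: (16340/16696)²·(1−848/16340)·87580/848 = 93.78724
  65+: (356/16696)²·(1−20/356)·45720/20 = 0.9809359
  → Var(ȳ_str) = 94.768176.
Var(ȳ_srs) = (1 − 868/16696)·95440/868 = 104.23758.
deff = 94.768176 / 104.23758 = 0.9092.

0.9092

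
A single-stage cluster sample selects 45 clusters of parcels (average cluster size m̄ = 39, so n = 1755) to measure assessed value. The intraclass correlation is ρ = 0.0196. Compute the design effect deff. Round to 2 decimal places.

1.74

deff = 1 + (39 − 1)·0.0196 = 1 + 0.7448 = 1.7448.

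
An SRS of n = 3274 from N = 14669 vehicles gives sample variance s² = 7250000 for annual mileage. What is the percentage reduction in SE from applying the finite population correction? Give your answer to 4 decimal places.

f = n/N = 3274/14669 = 0.22319176.
SE_no-fpc = √(s²/n) = 47.057588; SE_fpc = √((1−f)s²/n) = 41.475017.
Ratio = √(1−f) = 0.88136725. Reduction = 100·(1 − 0.88136725) = 11.8633%.

11.8633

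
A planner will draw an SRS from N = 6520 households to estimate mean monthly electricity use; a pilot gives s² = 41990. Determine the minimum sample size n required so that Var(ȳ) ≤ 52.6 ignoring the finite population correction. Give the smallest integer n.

799

Without fpc, n₀ = s²/D = 41990/52.6 = 798.2890.
Rounding up, n = 799.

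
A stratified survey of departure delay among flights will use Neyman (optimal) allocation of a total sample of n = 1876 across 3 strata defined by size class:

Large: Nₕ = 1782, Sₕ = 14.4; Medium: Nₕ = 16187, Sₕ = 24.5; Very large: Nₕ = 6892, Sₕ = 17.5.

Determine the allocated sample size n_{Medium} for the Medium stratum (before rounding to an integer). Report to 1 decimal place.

Neyman allocation: nₕ = n·NₕSₕ / Σⱼ NⱼSⱼ.
Σ NⱼSⱼ = 1782·14.4 + 16187·24.5 + 6892·17.5 = 542852.3.
n_{Medium} = 1876·16187·24.5 / 542852.3 = 1370.5.

1370.5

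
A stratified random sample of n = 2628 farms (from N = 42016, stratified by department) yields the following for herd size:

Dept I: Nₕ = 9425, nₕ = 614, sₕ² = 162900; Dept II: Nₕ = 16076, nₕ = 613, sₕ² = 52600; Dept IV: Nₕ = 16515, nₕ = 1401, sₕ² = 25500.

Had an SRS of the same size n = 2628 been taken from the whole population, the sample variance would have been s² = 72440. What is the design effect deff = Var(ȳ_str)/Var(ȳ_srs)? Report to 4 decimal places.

Var(ȳ_str) = Σ Wₕ²(1−fₕ)sₕ²/nₕ with Wₕ = Nₕ/42016:
  Dept I: (9425/42016)²·(1−614/9425)·162900/614 = 12.480439
  Dept II: (16076/42016)²·(1−613/16076)·52600/613 = 12.082801
  Dept IV: (16515/42016)²·(1−1401/16515)·25500/1401 = 2.5735383
  → Var(ȳ_str) = 27.136778.
Var(ȳ_srs) = (1 − 2628/42016)·72440/2628 = 25.840583.
deff = 27.136778 / 25.840583 = 1.0502.

1.0502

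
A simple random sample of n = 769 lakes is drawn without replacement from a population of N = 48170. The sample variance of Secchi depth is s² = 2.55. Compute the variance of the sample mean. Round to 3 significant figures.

Under SRS without replacement, Var(ȳ) = (1 − f)·s²/n with f = n/N = 769/48170 = 0.01596429.
Var(ȳ) = (1 − 0.01596429)·2.55/769 = 0.98403571·0.0033159948 = 0.0032630573.

0.00326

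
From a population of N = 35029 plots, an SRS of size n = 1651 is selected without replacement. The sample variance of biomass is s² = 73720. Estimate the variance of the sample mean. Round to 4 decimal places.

42.5472

Under SRS without replacement, Var(ȳ) = (1 − f)·s²/n with f = n/N = 1651/35029 = 0.04713238.
Var(ȳ) = (1 − 0.04713238)·73720/1651 = 0.95286762·44.651726 = 42.547184.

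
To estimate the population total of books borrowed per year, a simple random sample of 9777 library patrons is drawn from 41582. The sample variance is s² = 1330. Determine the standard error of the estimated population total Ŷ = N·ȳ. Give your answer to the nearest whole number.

13413

Var(Ŷ) = N²·Var(ȳ) = N²·(1 − n/N)·s²/n.
f = 9777/41582 = 0.23512578; Var(ȳ) = 0.76487422·1330/9777 = 0.10404855.
Var(Ŷ) = 41582² · 0.10404855 = 1.7990647 × 10^8.
SE(Ŷ) = √(1.7990647 × 10^8) = 13413.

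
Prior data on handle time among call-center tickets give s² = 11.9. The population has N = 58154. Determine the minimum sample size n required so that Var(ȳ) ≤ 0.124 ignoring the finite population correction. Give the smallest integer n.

96

Without fpc, n₀ = s²/D = 11.9/0.124 = 95.9677.
Rounding up, n = 96.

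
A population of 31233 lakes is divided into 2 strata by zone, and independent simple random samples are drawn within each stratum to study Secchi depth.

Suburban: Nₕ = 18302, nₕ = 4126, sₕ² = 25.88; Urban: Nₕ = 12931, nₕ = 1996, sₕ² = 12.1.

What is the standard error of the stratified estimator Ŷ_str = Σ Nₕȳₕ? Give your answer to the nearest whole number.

Var(Ŷ_str) = Σₕ Nₕ²(1 − fₕ)sₕ²/nₕ.
Suburban: 18302²·(1 − 4126/18302)·25.88/4126 = 1.6273737 × 10^6.
Urban: 12931²·(1 − 1996/12931)·12.1/1996 = 857187.31.
Sum = 2.484561 × 10^6.
SE = √(2.484561 × 10^6) = 1576.

1576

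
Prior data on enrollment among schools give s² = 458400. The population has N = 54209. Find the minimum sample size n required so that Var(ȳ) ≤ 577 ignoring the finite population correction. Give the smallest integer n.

795

Without fpc, n₀ = s²/D = 458400/577 = 794.4541.
Rounding up, n = 795.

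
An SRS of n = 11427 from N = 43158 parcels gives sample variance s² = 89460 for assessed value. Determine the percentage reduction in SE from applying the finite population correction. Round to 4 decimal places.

14.2545

f = n/N = 11427/43158 = 0.26477131.
SE_no-fpc = √(s²/n) = 2.798004; SE_fpc = √((1−f)s²/n) = 2.3991619.
Ratio = √(1−f) = 0.85745478. Reduction = 100·(1 − 0.85745478) = 14.2545%.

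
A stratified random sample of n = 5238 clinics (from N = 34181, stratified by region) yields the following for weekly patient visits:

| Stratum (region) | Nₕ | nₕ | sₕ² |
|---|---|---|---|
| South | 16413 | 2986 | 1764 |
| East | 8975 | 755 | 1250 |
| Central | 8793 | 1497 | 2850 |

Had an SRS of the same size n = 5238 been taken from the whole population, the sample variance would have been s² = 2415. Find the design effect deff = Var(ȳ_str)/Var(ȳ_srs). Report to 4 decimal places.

Var(ȳ_str) = Σ Wₕ²(1−fₕ)sₕ²/nₕ with Wₕ = Nₕ/34181:
  South: (16413/34181)²·(1−2986/16413)·1764/2986 = 0.11143105
  East: (8975/34181)²·(1−755/8975)·1250/755 = 0.10454417
  Central: (8793/34181)²·(1−1497/8793)·2850/1497 = 0.1045383
  → Var(ȳ_str) = 0.32051352.
Var(ȳ_srs) = (1 − 5238/34181)·2415/5238 = 0.39040055.
deff = 0.32051352 / 0.39040055 = 0.8210.

0.8210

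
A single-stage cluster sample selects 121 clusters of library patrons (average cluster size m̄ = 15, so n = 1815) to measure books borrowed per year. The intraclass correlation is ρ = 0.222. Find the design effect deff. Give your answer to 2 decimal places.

4.11

deff = 1 + (15 − 1)·0.222 = 1 + 3.108 = 4.108.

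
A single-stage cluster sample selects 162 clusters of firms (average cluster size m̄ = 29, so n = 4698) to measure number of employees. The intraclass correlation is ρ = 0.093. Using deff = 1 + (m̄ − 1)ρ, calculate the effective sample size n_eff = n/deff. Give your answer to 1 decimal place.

deff = 1 + (29 − 1)·0.093 = 1 + 2.604 = 3.604.
n_eff = 4698 / 3.604 = 1303.6.

1303.6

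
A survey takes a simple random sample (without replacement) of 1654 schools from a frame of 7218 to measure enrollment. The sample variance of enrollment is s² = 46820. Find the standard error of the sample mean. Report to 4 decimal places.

4.6712

Under SRS without replacement, Var(ȳ) = (1 − f)·s²/n with f = n/N = 1654/7218 = 0.22914935.
Var(ȳ) = (1 − 0.22914935)·46820/1654 = 0.77085065·28.307134 = 21.820573.
SE(ȳ) = √(21.820573) = 4.6712.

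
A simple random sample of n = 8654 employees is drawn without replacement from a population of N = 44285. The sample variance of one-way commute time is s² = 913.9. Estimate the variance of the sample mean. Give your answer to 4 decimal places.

0.0850

Under SRS without replacement, Var(ȳ) = (1 − f)·s²/n with f = n/N = 8654/44285 = 0.19541606.
Var(ȳ) = (1 − 0.19541606)·913.9/8654 = 0.80458394·0.10560434 = 0.08496756.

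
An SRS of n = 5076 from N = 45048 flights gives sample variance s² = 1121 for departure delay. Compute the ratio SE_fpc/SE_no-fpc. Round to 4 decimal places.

0.9420

f = n/N = 5076/45048 = 0.11267981.
SE_no-fpc = √(s²/n) = 0.46993955; SE_fpc = √((1−f)s²/n) = 0.44267213.
Ratio = √(1−f) = 0.94197675.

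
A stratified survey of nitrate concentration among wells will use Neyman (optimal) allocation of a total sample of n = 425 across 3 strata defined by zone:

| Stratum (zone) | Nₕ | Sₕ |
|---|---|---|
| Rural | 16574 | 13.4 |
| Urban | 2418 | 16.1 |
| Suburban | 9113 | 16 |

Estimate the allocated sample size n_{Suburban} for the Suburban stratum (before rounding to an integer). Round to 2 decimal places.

Neyman allocation: nₕ = n·NₕSₕ / Σⱼ NⱼSⱼ.
Σ NⱼSⱼ = 16574·13.4 + 2418·16.1 + 9113·16 = 406829.4.
n_{Suburban} = 425·9113·16 / 406829.4 = 152.32.

152.32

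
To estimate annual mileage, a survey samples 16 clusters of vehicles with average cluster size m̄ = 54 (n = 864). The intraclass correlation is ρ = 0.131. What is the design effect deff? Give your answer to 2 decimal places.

deff = 1 + (54 − 1)·0.131 = 1 + 6.943 = 7.943.

7.94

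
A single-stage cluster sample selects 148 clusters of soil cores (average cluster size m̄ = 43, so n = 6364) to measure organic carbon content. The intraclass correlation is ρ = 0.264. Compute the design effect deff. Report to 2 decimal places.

deff = 1 + (43 − 1)·0.264 = 1 + 11.088 = 12.088.

12.09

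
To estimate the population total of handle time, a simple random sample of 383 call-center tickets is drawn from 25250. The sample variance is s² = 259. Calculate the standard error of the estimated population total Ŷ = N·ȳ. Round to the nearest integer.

20606

Var(Ŷ) = N²·Var(ȳ) = N²·(1 − n/N)·s²/n.
f = 383/25250 = 0.01516832; Var(ȳ) = 0.98483168·259/383 = 0.66598278.
Var(Ŷ) = 25250² · 0.66598278 = 4.2460565 × 10^8.
SE(Ŷ) = √(4.2460565 × 10^8) = 20606.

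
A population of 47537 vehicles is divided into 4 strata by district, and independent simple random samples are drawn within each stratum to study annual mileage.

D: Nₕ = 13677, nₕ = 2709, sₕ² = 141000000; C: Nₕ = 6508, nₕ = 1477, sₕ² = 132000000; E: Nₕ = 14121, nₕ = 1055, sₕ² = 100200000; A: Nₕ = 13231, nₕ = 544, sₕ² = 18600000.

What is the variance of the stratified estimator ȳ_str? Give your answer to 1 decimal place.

15044.4

Var(ȳ_str) = Σₕ Wₕ²(1 − fₕ)sₕ²/nₕ with Wₕ = Nₕ/N, N = 47537.
D: Wₕ = 0.28771273; term = 0.28771273²·(1 − 0.19806975)·141000000/2709 = 3455.1337.
C: Wₕ = 0.13690389; term = 0.13690389²·(1 − 0.22695144)·132000000/1477 = 1294.8867.
E: Wₕ = 0.29705282; term = 0.29705282²·(1 − 0.07471142)·100200000/1055 = 7754.6076.
A: Wₕ = 0.27833056; term = 0.27833056²·(1 − 0.04111556)·18600000/544 = 2539.8152.
Sum = 15044.443.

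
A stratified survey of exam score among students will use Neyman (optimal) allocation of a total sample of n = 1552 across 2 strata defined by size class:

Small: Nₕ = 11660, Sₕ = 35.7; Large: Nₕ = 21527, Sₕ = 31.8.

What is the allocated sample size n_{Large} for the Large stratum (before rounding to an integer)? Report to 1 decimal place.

965.1

Neyman allocation: nₕ = n·NₕSₕ / Σⱼ NⱼSⱼ.
Σ NⱼSⱼ = 11660·35.7 + 21527·31.8 = 1.1008206 × 10^6.
n_{Large} = 1552·21527·31.8 / (1.1008206 × 10^6) = 965.1.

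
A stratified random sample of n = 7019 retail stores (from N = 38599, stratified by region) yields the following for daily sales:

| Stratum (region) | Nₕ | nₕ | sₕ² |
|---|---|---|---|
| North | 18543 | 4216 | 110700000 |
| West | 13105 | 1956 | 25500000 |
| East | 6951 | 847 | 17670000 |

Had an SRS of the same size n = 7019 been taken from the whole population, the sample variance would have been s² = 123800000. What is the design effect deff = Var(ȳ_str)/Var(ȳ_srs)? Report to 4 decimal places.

0.4542

Var(ȳ_str) = Σ Wₕ²(1−fₕ)sₕ²/nₕ with Wₕ = Nₕ/38599:
  North: (18543/38599)²·(1−4216/18543)·110700000/4216 = 4681.9867
  West: (13105/38599)²·(1−1956/13105)·25500000/1956 = 1278.4748
  East: (6951/38599)²·(1−847/6951)·17670000/847 = 594.10451
  → Var(ȳ_str) = 6554.566.
Var(ȳ_srs) = (1 − 7019/38599)·123800000/7019 = 14430.503.
deff = 6554.566 / 14430.503 = 0.4542.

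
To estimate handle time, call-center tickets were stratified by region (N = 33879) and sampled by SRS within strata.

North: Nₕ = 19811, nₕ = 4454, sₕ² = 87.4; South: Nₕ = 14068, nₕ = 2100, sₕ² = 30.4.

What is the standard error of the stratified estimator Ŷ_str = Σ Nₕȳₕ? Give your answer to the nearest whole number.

Var(Ŷ_str) = Σₕ Nₕ²(1 − fₕ)sₕ²/nₕ.
North: 19811²·(1 − 4454/19811)·87.4/4454 = 5.9699955 × 10^6.
South: 14068²·(1 − 2100/14068)·30.4/2100 = 2.4372957 × 10^6.
Sum = 8.4072912 × 10^6.
SE = √(8.4072912 × 10^6) = 2900.

2900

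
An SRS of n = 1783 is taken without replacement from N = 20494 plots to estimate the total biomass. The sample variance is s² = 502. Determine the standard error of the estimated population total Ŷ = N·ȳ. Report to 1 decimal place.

10390.5

Var(Ŷ) = N²·Var(ȳ) = N²·(1 − n/N)·s²/n.
f = 1783/20494 = 0.08700107; Var(ȳ) = 0.91299893·502/1783 = 0.25705298.
Var(Ŷ) = 20494² · 0.25705298 = 1.0796329 × 10^8.
SE(Ŷ) = √(1.0796329 × 10^8) = 10390.5.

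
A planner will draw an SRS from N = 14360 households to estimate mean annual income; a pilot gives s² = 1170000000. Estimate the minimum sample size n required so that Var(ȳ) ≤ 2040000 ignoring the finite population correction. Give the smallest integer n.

Without fpc, n₀ = s²/D = 1170000000/2040000 = 573.5294.
Rounding up, n = 574.

574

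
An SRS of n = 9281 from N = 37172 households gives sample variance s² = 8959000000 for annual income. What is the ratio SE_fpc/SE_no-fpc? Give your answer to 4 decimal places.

f = n/N = 9281/37172 = 0.24967718.
SE_no-fpc = √(s²/n) = 982.4996; SE_fpc = √((1−f)s²/n) = 851.05271.
Ratio = √(1−f) = 0.86621177.

0.8662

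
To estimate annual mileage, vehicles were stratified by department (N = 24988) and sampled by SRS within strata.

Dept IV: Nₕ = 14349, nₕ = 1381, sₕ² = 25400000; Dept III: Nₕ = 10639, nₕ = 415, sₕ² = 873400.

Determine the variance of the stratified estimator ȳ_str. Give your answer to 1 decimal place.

5847.8

Var(ȳ_str) = Σₕ Wₕ²(1 − fₕ)sₕ²/nₕ with Wₕ = Nₕ/N, N = 24988.
Dept IV: Wₕ = 0.57423563; term = 0.57423563²·(1 − 0.09624364)·25400000/1381 = 5481.1499.
Dept III: Wₕ = 0.42576437; term = 0.42576437²·(1 − 0.03900743)·873400/415 = 366.62641.
Sum = 5847.7763.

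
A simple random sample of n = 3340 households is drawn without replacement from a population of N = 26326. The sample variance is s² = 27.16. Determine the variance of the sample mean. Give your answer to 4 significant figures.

0.007100

Under SRS without replacement, Var(ȳ) = (1 − f)·s²/n with f = n/N = 3340/26326 = 0.12687077.
Var(ȳ) = (1 − 0.12687077)·27.16/3340 = 0.87312923·0.0081317365 = 0.0071000568.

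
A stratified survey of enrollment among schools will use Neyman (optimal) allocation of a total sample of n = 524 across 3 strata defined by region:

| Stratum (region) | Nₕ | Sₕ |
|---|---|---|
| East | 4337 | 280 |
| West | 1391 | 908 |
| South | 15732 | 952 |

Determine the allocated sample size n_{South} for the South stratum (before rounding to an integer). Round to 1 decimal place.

449.6

Neyman allocation: nₕ = n·NₕSₕ / Σⱼ NⱼSⱼ.
Σ NⱼSⱼ = 4337·280 + 1391·908 + 15732·952 = 1.7454252 × 10^7.
n_{South} = 524·15732·952 / (1.7454252 × 10^7) = 449.6.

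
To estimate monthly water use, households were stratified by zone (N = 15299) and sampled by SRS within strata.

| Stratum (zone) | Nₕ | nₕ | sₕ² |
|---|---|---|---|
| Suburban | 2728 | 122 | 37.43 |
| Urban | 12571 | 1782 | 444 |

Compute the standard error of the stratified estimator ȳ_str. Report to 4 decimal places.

0.3920

Var(ȳ_str) = Σₕ Wₕ²(1 − fₕ)sₕ²/nₕ with Wₕ = Nₕ/N, N = 15299.
Suburban: Wₕ = 0.17831231; term = 0.17831231²·(1 − 0.04472141)·37.43/122 = 0.0093186432.
Urban: Wₕ = 0.82168769; term = 0.82168769²·(1 − 0.14175483)·444/1782 = 0.14437773.
Sum = 0.15369637.
SE = √(0.15369637) = 0.3920.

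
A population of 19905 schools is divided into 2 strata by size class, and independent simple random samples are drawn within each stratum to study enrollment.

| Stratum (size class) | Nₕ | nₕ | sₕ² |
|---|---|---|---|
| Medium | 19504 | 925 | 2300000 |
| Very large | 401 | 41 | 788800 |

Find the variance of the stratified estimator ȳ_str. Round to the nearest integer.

Var(ȳ_str) = Σₕ Wₕ²(1 − fₕ)sₕ²/nₕ with Wₕ = Nₕ/N, N = 19905.
Medium: Wₕ = 0.97985431; term = 0.97985431²·(1 − 0.04742617)·2300000/925 = 2274.0906.
Very large: Wₕ = 0.02014569; term = 0.02014569²·(1 − 0.10224439)·788800/41 = 7.0097988.
Sum = 2281.1004.

2281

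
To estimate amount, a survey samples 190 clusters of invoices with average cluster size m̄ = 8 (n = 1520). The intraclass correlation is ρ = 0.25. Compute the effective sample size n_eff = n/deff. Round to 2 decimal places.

552.73

deff = 1 + (8 − 1)·0.25 = 1 + 1.75 = 2.75.
n_eff = 1520 / 2.75 = 552.73.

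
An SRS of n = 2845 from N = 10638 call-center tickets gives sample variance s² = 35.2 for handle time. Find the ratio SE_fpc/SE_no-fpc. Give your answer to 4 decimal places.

0.8559

f = n/N = 2845/10638 = 0.26743749.
SE_no-fpc = √(s²/n) = 0.11123212; SE_fpc = √((1−f)s²/n) = 0.095203418.
Ratio = √(1−f) = 0.85589866.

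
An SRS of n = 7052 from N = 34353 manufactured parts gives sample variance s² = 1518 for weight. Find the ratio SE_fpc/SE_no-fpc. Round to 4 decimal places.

0.8915

f = n/N = 7052/34353 = 0.20528047.
SE_no-fpc = √(s²/n) = 0.46395914; SE_fpc = √((1−f)s²/n) = 0.41360585.
Ratio = √(1−f) = 0.89147043.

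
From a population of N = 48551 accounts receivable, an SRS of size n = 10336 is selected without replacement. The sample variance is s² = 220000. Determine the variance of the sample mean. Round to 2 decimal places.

Under SRS without replacement, Var(ȳ) = (1 − f)·s²/n with f = n/N = 10336/48551 = 0.21288954.
Var(ȳ) = (1 − 0.21288954)·220000/10336 = 0.78711046·21.28483 = 16.753512.

16.75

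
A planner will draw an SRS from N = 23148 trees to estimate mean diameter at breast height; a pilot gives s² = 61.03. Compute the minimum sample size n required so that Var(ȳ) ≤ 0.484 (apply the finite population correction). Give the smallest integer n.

126

Without fpc, n₀ = s²/D = 61.03/0.484 = 126.0950.
With fpc, (1 − n/N)·s²/n ≤ D requires n ≥ n₀/(1 + n₀/N) = 126.0950/(1 + 126.0950/23148) = 125.4118.
Rounding up, n = 126.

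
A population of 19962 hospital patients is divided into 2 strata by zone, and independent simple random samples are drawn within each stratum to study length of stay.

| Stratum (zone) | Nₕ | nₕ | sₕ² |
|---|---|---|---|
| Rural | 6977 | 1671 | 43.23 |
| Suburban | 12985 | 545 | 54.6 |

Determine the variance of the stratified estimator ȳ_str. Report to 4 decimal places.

0.0430

Var(ȳ_str) = Σₕ Wₕ²(1 − fₕ)sₕ²/nₕ with Wₕ = Nₕ/N, N = 19962.
Rural: Wₕ = 0.34951408; term = 0.34951408²·(1 − 0.23950122)·43.23/1671 = 0.0024034586.
Suburban: Wₕ = 0.65048592; term = 0.65048592²·(1 − 0.04197151)·54.6/545 = 0.040611625.
Sum = 0.043015084.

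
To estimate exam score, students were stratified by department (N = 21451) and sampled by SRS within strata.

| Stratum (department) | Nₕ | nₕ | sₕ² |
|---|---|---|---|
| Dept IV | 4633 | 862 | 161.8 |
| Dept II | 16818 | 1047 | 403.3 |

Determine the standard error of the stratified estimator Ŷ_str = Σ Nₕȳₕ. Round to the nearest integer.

10269

Var(Ŷ_str) = Σₕ Nₕ²(1 − fₕ)sₕ²/nₕ.
Dept IV: 4633²·(1 − 862/4633)·161.8/862 = 3.2793675 × 10^6.
Dept II: 16818²·(1 − 1047/16818)·403.3/1047 = 1.0216805 × 10^8.
Sum = 1.0544742 × 10^8.
SE = √(1.0544742 × 10^8) = 10269.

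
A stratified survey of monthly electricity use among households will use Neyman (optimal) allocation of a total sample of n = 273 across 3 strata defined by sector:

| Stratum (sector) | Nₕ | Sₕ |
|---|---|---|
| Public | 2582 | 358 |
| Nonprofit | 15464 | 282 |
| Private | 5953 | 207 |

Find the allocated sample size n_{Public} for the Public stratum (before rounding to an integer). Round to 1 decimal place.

Neyman allocation: nₕ = n·NₕSₕ / Σⱼ NⱼSⱼ.
Σ NⱼSⱼ = 2582·358 + 15464·282 + 5953·207 = 6.517475 × 10^6.
n_{Public} = 273·2582·358 / (6.517475 × 10^6) = 38.7.

38.7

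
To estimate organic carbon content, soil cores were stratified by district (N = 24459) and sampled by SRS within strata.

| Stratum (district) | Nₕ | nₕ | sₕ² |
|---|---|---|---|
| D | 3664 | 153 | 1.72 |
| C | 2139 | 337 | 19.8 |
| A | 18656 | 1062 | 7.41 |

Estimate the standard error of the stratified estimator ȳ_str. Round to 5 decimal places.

0.06670

Var(ȳ_str) = Σₕ Wₕ²(1 − fₕ)sₕ²/nₕ with Wₕ = Nₕ/N, N = 24459.
D: Wₕ = 0.14980171; term = 0.14980171²·(1 − 0.04175764)·1.72/153 = 2.4173855 × 10^-4.
C: Wₕ = 0.08745247; term = 0.08745247²·(1 − 0.15755026)·19.8/337 = 3.7855019 × 10^-4.
A: Wₕ = 0.76274582; term = 0.76274582²·(1 − 0.05692539)·7.41/1062 = 0.0038282423.
Sum = 0.004448531.
SE = √(0.004448531) = 0.06670.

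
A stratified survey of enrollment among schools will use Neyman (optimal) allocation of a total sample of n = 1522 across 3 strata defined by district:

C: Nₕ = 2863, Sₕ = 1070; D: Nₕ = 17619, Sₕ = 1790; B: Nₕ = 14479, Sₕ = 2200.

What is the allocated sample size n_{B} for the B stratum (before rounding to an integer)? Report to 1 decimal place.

Neyman allocation: nₕ = n·NₕSₕ / Σⱼ NⱼSⱼ.
Σ NⱼSⱼ = 2863·1070 + 17619·1790 + 14479·2200 = 6.645522 × 10^7.
n_{B} = 1522·14479·2200 / (6.645522 × 10^7) = 729.5.

729.5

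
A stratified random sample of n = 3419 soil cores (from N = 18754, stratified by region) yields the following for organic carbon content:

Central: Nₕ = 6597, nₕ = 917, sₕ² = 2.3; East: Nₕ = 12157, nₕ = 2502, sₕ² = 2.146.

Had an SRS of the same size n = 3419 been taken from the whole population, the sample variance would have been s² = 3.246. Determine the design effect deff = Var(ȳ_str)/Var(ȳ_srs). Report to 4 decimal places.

Var(ȳ_str) = Σ Wₕ²(1−fₕ)sₕ²/nₕ with Wₕ = Nₕ/18754:
  Central: (6597/18754)²·(1−917/6597)·2.3/917 = 2.6721787 × 10^-4
  East: (12157/18754)²·(1−2502/12157)·2.146/2502 = 2.8624195 × 10^-4
  → Var(ȳ_str) = 5.5345982 × 10^-4.
Var(ȳ_srs) = (1 − 3419/18754)·3.246/3419 = 7.7631733 × 10^-4.
deff = (5.5345982 × 10^-4) / (7.7631733 × 10^-4) = 0.7129.

0.7129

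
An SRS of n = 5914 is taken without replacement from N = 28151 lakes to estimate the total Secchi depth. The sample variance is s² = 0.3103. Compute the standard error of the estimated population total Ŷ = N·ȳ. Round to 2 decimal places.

181.23

Var(Ŷ) = N²·Var(ȳ) = N²·(1 − n/N)·s²/n.
f = 5914/28151 = 0.21008135; Var(ȳ) = 0.78991865·0.3103/5914 = 4.1446019 × 10^-5.
Var(Ŷ) = 28151² · (4.1446019 × 10^-5) = 32845.091.
SE(Ŷ) = √(32845.091) = 181.23.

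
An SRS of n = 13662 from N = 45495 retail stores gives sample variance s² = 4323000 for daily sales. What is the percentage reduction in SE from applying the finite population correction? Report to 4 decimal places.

f = n/N = 13662/45495 = 0.30029674.
SE_no-fpc = √(s²/n) = 17.788342; SE_fpc = √((1−f)s²/n) = 14.87964.
Ratio = √(1−f) = 0.83648267. Reduction = 100·(1 − 0.83648267) = 16.3517%.

16.3517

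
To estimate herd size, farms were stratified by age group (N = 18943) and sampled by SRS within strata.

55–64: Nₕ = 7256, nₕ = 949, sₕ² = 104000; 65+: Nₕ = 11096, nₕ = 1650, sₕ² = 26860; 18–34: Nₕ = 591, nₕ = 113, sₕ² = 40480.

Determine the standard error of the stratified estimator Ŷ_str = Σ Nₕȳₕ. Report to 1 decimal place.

82599.1

Var(Ŷ_str) = Σₕ Nₕ²(1 − fₕ)sₕ²/nₕ.
55–64: 7256²·(1 − 949/7256)·104000/949 = 5.0151882 × 10^9.
65+: 11096²·(1 − 1650/11096)·26860/1650 = 1.7062256 × 10^9.
18–34: 591²·(1 − 113/591)·40480/113 = 1.0119928 × 10^8.
Sum = 6.8226131 × 10^9.
SE = √(6.8226131 × 10^9) = 82599.1.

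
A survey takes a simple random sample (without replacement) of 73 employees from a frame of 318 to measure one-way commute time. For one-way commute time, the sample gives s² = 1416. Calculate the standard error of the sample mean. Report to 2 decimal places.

3.87

Under SRS without replacement, Var(ȳ) = (1 − f)·s²/n with f = n/N = 73/318 = 0.22955975.
Var(ȳ) = (1 − 0.22955975)·1416/73 = 0.77044025·19.39726 = 14.94443.
SE(ȳ) = √(14.94443) = 3.87.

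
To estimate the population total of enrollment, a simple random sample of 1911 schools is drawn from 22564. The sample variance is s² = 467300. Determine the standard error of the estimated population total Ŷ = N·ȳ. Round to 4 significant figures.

Var(Ŷ) = N²·Var(ȳ) = N²·(1 − n/N)·s²/n.
f = 1911/22564 = 0.08469243; Var(ȳ) = 0.91530757·467300/1911 = 223.82168.
Var(Ŷ) = 22564² · 223.82168 = 1.1395525 × 10^11.
SE(Ŷ) = √(1.1395525 × 10^11) = 337600.

337600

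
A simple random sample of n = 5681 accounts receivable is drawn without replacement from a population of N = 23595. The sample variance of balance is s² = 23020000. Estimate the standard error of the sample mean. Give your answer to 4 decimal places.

Under SRS without replacement, Var(ȳ) = (1 − f)·s²/n with f = n/N = 5681/23595 = 0.24077135.
Var(ȳ) = (1 − 0.24077135)·23020000/5681 = 0.75922865·4052.1035 = 3076.4731.
SE(ȳ) = √(3076.4731) = 55.4660.

55.4660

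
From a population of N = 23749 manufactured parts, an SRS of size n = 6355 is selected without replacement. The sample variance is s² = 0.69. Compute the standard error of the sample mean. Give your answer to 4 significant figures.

0.008918

Under SRS without replacement, Var(ȳ) = (1 − f)·s²/n with f = n/N = 6355/23749 = 0.26759021.
Var(ȳ) = (1 − 0.26759021)·0.69/6355 = 0.73240979·1.0857592 × 10^-4 = 7.952207 × 10^-5.
SE(ȳ) = √(7.952207 × 10^-5) = 0.008918.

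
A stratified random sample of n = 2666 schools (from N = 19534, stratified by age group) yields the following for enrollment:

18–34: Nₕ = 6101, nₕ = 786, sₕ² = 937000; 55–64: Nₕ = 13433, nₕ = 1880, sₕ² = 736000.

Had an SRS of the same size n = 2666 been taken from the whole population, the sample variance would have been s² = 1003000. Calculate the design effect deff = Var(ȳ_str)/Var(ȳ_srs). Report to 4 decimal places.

Var(ȳ_str) = Σ Wₕ²(1−fₕ)sₕ²/nₕ with Wₕ = Nₕ/19534:
  18–34: (6101/19534)²·(1−786/6101)·937000/786 = 101.30689
  55–64: (13433/19534)²·(1−1880/13433)·736000/1880 = 159.22285
  → Var(ȳ_str) = 260.52974.
Var(ȳ_srs) = (1 − 2666/19534)·1003000/2666 = 324.87268.
deff = 260.52974 / 324.87268 = 0.8019.

0.8019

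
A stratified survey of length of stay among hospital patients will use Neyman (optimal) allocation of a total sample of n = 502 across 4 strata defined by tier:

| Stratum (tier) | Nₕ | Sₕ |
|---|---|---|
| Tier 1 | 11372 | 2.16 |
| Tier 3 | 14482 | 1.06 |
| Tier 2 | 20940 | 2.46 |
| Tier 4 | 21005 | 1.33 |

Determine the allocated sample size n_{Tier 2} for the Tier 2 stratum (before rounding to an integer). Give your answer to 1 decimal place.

Neyman allocation: nₕ = n·NₕSₕ / Σⱼ NⱼSⱼ.
Σ NⱼSⱼ = 11372·2.16 + 14482·1.06 + 20940·2.46 + 21005·1.33 = 119363.49.
n_{Tier 2} = 502·20940·2.46 / 119363.49 = 216.6.

216.6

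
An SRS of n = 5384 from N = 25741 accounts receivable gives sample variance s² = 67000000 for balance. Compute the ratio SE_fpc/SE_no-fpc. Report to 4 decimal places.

f = n/N = 5384/25741 = 0.20916048.
SE_no-fpc = √(s²/n) = 111.55393; SE_fpc = √((1−f)s²/n) = 99.203971.
Ratio = √(1−f) = 0.88929158.

0.8893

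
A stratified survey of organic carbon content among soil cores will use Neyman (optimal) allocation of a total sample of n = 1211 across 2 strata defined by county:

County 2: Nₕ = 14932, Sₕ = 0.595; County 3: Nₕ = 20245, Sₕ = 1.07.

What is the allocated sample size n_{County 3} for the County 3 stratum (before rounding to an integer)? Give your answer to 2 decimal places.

Neyman allocation: nₕ = n·NₕSₕ / Σⱼ NⱼSⱼ.
Σ NⱼSⱼ = 14932·0.595 + 20245·1.07 = 30546.69.
n_{County 3} = 1211·20245·1.07 / 30546.69 = 858.78.

858.78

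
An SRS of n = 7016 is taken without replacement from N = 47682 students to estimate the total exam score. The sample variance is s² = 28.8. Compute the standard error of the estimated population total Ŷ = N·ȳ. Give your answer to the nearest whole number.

2821

Var(Ŷ) = N²·Var(ȳ) = N²·(1 − n/N)·s²/n.
f = 7016/47682 = 0.14714148; Var(ȳ) = 0.85285852·28.8/7016 = 0.0035009016.
Var(Ŷ) = 47682² · 0.0035009016 = 7.9595558 × 10^6.
SE(Ŷ) = √(7.9595558 × 10^6) = 2821.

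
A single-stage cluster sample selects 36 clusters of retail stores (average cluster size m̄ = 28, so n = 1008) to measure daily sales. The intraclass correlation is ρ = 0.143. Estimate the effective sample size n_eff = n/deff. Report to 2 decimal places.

207.36

deff = 1 + (28 − 1)·0.143 = 1 + 3.861 = 4.861.
n_eff = 1008 / 4.861 = 207.36.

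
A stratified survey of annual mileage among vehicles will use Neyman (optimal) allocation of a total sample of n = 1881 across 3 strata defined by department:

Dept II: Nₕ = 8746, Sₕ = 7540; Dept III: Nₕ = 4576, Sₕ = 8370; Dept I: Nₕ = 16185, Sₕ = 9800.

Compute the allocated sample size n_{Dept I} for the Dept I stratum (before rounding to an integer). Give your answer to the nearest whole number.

1135

Neyman allocation: nₕ = n·NₕSₕ / Σⱼ NⱼSⱼ.
Σ NⱼSⱼ = 8746·7540 + 4576·8370 + 16185·9800 = 2.6285896 × 10^8.
n_{Dept I} = 1881·16185·9800 / (2.6285896 × 10^8) = 1135.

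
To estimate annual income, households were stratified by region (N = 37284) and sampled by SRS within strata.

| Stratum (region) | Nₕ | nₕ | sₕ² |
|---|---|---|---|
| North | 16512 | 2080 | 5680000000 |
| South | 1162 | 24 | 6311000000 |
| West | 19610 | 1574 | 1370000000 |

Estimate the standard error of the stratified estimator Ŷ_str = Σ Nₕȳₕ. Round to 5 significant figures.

3.6143 × 10^7

Var(Ŷ_str) = Σₕ Nₕ²(1 − fₕ)sₕ²/nₕ.
North: 16512²·(1 − 2080/16512)·5680000000/2080 = 6.5074554 × 10^14.
South: 1162²·(1 − 24/1162)·6311000000/24 = 3.4772453 × 10^14.
West: 19610²·(1 − 1574/19610)·1370000000/1574 = 3.078461 × 10^14.
Sum = 1.3063162 × 10^15.
SE = √(1.3063162 × 10^15) = 3.6143 × 10^7.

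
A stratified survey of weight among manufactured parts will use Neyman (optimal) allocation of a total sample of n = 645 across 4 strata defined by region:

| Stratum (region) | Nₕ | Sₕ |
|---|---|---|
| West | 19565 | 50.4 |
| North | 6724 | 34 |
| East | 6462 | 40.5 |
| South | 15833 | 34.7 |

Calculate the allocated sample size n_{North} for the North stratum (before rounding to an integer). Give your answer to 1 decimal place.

Neyman allocation: nₕ = n·NₕSₕ / Σⱼ NⱼSⱼ.
Σ NⱼSⱼ = 19565·50.4 + 6724·34 + 6462·40.5 + 15833·34.7 = 2.0258081 × 10^6.
n_{North} = 645·6724·34 / (2.0258081 × 10^6) = 72.8.

72.8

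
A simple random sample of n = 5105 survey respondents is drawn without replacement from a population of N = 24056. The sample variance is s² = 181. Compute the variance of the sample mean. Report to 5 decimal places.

0.02793

Under SRS without replacement, Var(ȳ) = (1 − f)·s²/n with f = n/N = 5105/24056 = 0.21221317.
Var(ȳ) = (1 − 0.21221317)·181/5105 = 0.78778683·0.035455436 = 0.027931325.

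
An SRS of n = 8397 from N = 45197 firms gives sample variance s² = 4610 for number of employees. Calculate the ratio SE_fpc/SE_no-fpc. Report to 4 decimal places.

0.9023

f = n/N = 8397/45197 = 0.18578667.
SE_no-fpc = √(s²/n) = 0.74094912; SE_fpc = √((1−f)s²/n) = 0.66858633.
Ratio = √(1−f) = 0.90233770.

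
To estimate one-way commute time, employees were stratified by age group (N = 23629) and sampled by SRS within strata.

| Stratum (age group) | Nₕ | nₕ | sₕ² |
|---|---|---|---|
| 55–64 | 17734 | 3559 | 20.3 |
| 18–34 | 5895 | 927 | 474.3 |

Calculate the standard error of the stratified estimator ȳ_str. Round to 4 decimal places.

Var(ȳ_str) = Σₕ Wₕ²(1 − fₕ)sₕ²/nₕ with Wₕ = Nₕ/N, N = 23629.
55–64: Wₕ = 0.75051843; term = 0.75051843²·(1 − 0.20068794)·20.3/3559 = 0.0025680717.
18–34: Wₕ = 0.24948157; term = 0.24948157²·(1 − 0.15725191)·474.3/927 = 0.026837874.
Sum = 0.029405946.
SE = √(0.029405946) = 0.1715.

0.1715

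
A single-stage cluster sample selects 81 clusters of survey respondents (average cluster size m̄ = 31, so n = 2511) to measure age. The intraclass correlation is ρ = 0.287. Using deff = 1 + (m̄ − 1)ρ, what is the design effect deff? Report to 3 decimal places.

deff = 1 + (31 − 1)·0.287 = 1 + 8.61 = 9.61.

9.610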